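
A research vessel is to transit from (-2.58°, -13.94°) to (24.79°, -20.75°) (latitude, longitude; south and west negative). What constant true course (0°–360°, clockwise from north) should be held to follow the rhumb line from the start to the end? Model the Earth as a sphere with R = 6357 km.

Meridional parts: M(φ₁)=-0.0450, M(φ₂)=+0.4468 → ΔM = +0.4919;  Δλ = -0.1189 rad
tan C = Δλ / ΔM = -0.2416 → C = 346.42°

346.4°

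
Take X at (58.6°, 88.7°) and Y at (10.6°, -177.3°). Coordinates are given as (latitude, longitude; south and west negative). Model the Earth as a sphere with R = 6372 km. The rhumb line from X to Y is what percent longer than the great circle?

4.9%

Great circle: σ = 1.4492 rad → d_gc = Rσ = 9234.4 km
Rhumb: Δφ = -0.8378, Δλ = +1.6406, Δψ = -1.0830, q = Δφ/Δψ = 0.7735 → d_rh = R√(Δφ²+q²Δλ²) = 9689.6 km
Excess = (9689.6 − 9234.4) / 9234.4 = 455.2 / 9234.4 = 4.93% ≈ 4.9%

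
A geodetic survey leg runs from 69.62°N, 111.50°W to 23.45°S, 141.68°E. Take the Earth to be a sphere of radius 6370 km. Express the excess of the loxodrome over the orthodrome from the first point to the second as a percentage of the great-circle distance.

Great circle: σ = 2.0550 rad → d_gc = Rσ = 13090.2 km
Rhumb: Δφ = -1.6244, Δλ = -1.8644, Δψ = -2.1374, q = Δφ/Δψ = 0.7600 → d_rh = R√(Δφ²+q²Δλ²) = 13730.4 km
Excess = (13730.4 − 13090.2) / 13090.2 = 640.2 / 13090.2 = 4.89% ≈ 4.9%

4.9%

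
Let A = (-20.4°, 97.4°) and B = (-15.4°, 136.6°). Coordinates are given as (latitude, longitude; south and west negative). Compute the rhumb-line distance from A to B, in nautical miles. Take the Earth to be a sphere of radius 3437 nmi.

Δψ = ln[tan(π/4+φ₂/2)/tan(π/4+φ₁/2)] = +0.0917;  Δφ = +0.0873 rad,  Δλ = +0.6842 rad
q = Δφ/Δψ = 0.9512
d = R·√(Δφ² + q²Δλ²) = 3437·0.65663 = 2257 nmi

2257 nmi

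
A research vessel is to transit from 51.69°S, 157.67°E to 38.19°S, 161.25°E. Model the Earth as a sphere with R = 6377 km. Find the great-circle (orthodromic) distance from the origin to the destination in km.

cos σ = sin φ₁ sin φ₂ + cos φ₁ cos φ₂ cos Δλ
      = sin(-51.69°)sin(-38.19°) + cos(-51.69°)cos(-38.19°)cos(3.58°) = 0.9714
σ = 13.731° → d = Rσ = 6377·0.23966 = 1528 km

1528 km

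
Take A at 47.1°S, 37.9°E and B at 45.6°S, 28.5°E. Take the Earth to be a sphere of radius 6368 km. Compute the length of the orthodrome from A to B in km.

cos σ = sin φ₁ sin φ₂ + cos φ₁ cos φ₂ cos Δλ
      = sin(-47.10°)sin(-45.60°) + cos(-47.10°)cos(-45.60°)cos(-9.40°) = 0.9933
σ = 6.655° → d = Rσ = 6368·0.11615 = 740 km

740 km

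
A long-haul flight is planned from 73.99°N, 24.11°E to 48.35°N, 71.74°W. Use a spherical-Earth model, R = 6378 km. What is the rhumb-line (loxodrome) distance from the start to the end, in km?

5583 km

Δψ = ln[tan(π/4+φ₂/2)/tan(π/4+φ₁/2)] = -0.9950;  Δφ = -0.4475 rad,  Δλ = -1.6729 rad
q = Δφ/Δψ = 0.4498
d = R·√(Δφ² + q²Δλ²) = 6378·0.87541 = 5583 km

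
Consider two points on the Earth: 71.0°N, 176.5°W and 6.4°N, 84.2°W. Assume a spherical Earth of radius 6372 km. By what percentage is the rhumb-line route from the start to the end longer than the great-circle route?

Great circle: σ = 1.4783 rad → d_gc = Rσ = 9419.4 km
Rhumb: Δφ = -1.1275, Δλ = +1.6109, Δψ = -1.6758, q = Δφ/Δψ = 0.6728 → d_rh = R√(Δφ²+q²Δλ²) = 9965.5 km
Excess = (9965.5 − 9419.4) / 9419.4 = 546.1 / 9419.4 = 5.80% ≈ 5.8%

5.8%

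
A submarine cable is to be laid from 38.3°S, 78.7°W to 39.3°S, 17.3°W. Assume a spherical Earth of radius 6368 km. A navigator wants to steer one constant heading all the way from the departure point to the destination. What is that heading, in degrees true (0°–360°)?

Meridional parts: M(φ₁)=-0.7246, M(φ₂)=-0.7470 → ΔM = -0.0224;  Δλ = +1.0716 rad
tan C = Δλ / ΔM = -47.8500 → C = 91.20°

91.2°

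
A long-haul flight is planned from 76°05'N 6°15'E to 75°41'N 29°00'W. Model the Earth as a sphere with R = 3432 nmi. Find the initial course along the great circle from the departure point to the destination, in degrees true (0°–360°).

284.5°

N = sin Δλ·cos φ₂ = -0.1427;  D = cos φ₁ sin φ₂ − sin φ₁ cos φ₂ cos Δλ = +0.0370
initial course = atan2(N, D) = 284.55°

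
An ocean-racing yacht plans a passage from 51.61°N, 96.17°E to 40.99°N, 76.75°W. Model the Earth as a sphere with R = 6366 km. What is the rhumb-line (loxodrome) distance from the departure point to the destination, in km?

Rhumb course C = atan2(Δλ, Δψ) with Δψ = ln[tan(π/4+φ₂/2)/tan(π/4+φ₁/2)] = -0.2695, Δλ = -3.0180 → C = 264.90°
d = R·|Δφ| / |cos C| = 6366·0.18535 / 0.08895 = 13265 km

13265 km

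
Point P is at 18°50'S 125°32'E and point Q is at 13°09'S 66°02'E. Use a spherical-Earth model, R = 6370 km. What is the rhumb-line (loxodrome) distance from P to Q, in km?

6387 km

Δψ = ln[tan(π/4+φ₂/2)/tan(π/4+φ₁/2)] = +0.1032;  Δφ = +0.0992 rad,  Δλ = -1.0385 rad
q = Δφ/Δψ = 0.9608
d = R·√(Δφ² + q²Δλ²) = 6370·1.00273 = 6387 km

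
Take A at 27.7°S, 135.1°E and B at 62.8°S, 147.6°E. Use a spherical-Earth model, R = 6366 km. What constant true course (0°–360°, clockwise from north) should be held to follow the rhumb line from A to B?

Meridional parts: M(φ₁)=-0.5035, M(φ₂)=-1.4191 → ΔM = -0.9157;  Δλ = +0.2182 rad
tan C = Δλ / ΔM = -0.2383 → C = 166.60°

166.6°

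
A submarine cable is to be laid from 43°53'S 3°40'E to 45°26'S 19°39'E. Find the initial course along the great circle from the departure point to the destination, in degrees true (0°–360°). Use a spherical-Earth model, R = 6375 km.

103.3°

θ = atan2( sin Δλ·cos φ₂ ,  cos φ₁ sin φ₂ − sin φ₁ cos φ₂ cos Δλ )
  = atan2(+0.1932, -0.0459) = 103.35°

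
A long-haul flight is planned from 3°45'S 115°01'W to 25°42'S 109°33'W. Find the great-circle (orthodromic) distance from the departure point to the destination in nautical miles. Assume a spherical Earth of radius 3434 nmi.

1353 nmi

Haversine: a = sin²(Δφ/2)+cos φ₁ cos φ₂ sin²(Δλ/2) = 0.03829;  σ = 2·atan2(√a,√(1−a))
σ = 22.569° → d = Rσ = 3434·0.39390 = 1353 nmi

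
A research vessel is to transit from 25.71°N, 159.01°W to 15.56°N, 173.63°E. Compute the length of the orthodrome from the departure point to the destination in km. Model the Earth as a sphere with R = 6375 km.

Haversine: a = sin²(Δφ/2)+cos φ₁ cos φ₂ sin²(Δλ/2) = 0.05637;  σ = 2·atan2(√a,√(1−a))
σ = 27.470° → d = Rσ = 6375·0.47944 = 3056 km

3056 km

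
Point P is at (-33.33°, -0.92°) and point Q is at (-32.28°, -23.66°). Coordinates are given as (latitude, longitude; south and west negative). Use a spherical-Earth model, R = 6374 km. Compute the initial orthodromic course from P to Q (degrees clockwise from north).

266.9°

θ = atan2( sin Δλ·cos φ₂ ,  cos φ₁ sin φ₂ − sin φ₁ cos φ₂ cos Δλ )
  = atan2(-0.3268, -0.0178) = 266.89°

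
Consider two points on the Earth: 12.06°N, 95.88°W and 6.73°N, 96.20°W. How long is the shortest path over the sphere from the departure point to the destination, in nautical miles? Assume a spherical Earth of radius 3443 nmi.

321 nmi

cos σ = sin φ₁ sin φ₂ + cos φ₁ cos φ₂ cos Δλ
      = sin(12.06°)sin(6.73°) + cos(12.06°)cos(6.73°)cos(-0.32°) = 0.9957
σ = 5.339° → d = Rσ = 3443·0.09319 = 321 nmi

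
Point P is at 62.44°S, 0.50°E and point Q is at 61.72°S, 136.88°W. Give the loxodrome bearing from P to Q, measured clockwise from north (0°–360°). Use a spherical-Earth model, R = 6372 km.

Δψ = ln[tan(π/4+φ₂/2)/tan(π/4+φ₁/2)] = +0.0268
Δλ = -2.3977 rad (taken the short way round)
course = atan2(Δλ, Δψ) = 270.64°

270.6°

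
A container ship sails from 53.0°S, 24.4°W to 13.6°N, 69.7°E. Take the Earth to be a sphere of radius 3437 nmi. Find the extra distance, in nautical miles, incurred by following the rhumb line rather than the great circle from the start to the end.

140 nmi

Great circle: cos σ = sin φ₁ sin φ₂ + cos φ₁ cos φ₂ cos Δλ,  σ = 1.8025 rad → d_gc = 6195.1 nmi
Rhumb line: Δψ = +1.3345, q = Δφ/Δψ = 0.8711, d_rh = R√(Δφ²+q²Δλ²) = 6335.4 nmi
Excess = 6335.4 − 6195.1 = 140.3 ≈ 140 nmi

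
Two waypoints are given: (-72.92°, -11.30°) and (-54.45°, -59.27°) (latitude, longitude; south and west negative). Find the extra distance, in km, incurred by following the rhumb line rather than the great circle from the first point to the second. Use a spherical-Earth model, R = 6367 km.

Great circle: cos σ = sin φ₁ sin φ₂ + cos φ₁ cos φ₂ cos Δλ,  σ = 0.4689 rad → d_gc = 2985.6 km
Rhumb line: Δψ = +0.7584, q = Δφ/Δψ = 0.4251, d_rh = R√(Δφ²+q²Δλ²) = 3057.2 km
Excess = 3057.2 − 2985.6 = 71.6 ≈ 72 km

72 km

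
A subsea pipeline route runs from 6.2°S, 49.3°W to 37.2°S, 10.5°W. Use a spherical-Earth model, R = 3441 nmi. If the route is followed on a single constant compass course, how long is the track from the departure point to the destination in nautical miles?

Δψ = ln[tan(π/4+φ₂/2)/tan(π/4+φ₁/2)] = -0.5919;  Δφ = -0.5411 rad,  Δλ = +0.6772 rad
q = Δφ/Δψ = 0.9140
d = R·√(Δφ² + q²Δλ²) = 3441·0.82211 = 2829 nmi

2829 nmi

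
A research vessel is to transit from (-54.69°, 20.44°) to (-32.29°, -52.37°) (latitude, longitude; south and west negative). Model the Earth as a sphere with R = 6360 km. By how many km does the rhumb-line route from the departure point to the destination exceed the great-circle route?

219 km

Great circle: cos σ = sin φ₁ sin φ₂ + cos φ₁ cos φ₂ cos Δλ,  σ = 0.9517 rad → d_gc = 6052.5 km
Rhumb line: Δψ = +0.5488, q = Δφ/Δψ = 0.7123, d_rh = R√(Δφ²+q²Δλ²) = 6271.2 km
Excess = 6271.2 − 6052.5 = 218.7 ≈ 219 km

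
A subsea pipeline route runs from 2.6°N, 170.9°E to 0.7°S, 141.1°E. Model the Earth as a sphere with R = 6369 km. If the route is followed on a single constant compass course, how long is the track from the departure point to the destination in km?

3332 km

Δψ = ln[tan(π/4+φ₂/2)/tan(π/4+φ₁/2)] = -0.0576;  Δφ = -0.0576 rad,  Δλ = -0.5201 rad
q = Δφ/Δψ = 0.9997
d = R·√(Δφ² + q²Δλ²) = 6369·0.52314 = 3332 km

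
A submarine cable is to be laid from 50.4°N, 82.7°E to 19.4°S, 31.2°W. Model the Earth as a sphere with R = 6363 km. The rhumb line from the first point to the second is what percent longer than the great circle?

Great circle: σ = 2.0938 rad → d_gc = Rσ = 13323.1 km
Rhumb: Δφ = -1.2182, Δλ = -1.9879, Δψ = -1.3668, q = Δφ/Δψ = 0.8913 → d_rh = R√(Δφ²+q²Δλ²) = 13681.8 km
Excess = (13681.8 − 13323.1) / 13323.1 = 358.7 / 13323.1 = 2.69% ≈ 2.7%

2.7%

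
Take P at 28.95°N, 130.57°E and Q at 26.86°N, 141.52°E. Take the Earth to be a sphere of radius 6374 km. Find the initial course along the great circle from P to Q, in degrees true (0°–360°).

N = sin Δλ·cos φ₂ = +0.1695;  D = cos φ₁ sin φ₂ − sin φ₁ cos φ₂ cos Δλ = -0.0286
initial course = atan2(N, D) = 99.58°

99.6°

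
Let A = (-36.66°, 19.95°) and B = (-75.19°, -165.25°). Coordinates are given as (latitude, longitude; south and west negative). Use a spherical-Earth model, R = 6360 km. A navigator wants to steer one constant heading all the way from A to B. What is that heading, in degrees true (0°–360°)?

113.9°

Meridional parts: M(φ₁)=-0.6886, M(φ₂)=-2.0405 → ΔM = -1.3519;  Δλ = +3.0508 rad
tan C = Δλ / ΔM = -2.2567 → C = 113.90°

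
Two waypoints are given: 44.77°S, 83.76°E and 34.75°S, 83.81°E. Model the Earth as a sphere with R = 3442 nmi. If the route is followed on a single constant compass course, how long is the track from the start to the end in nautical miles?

602 nmi

Δψ = ln[tan(π/4+φ₂/2)/tan(π/4+φ₁/2)] = +0.2282;  Δφ = +0.1749 rad,  Δλ = +0.0009 rad
q = Δφ/Δψ = 0.7664
d = R·√(Δφ² + q²Δλ²) = 3442·0.17488 = 602 nmi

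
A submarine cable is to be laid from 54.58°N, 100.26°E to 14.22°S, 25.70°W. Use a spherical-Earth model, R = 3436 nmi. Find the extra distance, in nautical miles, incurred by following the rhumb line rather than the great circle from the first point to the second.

394 nmi

Great circle: cos σ = sin φ₁ sin φ₂ + cos φ₁ cos φ₂ cos Δλ,  σ = 2.1295 rad → d_gc = 7317.0 nmi
Rhumb line: Δψ = -1.3923, q = Δφ/Δψ = 0.8625, d_rh = R√(Δφ²+q²Δλ²) = 7711.4 nmi
Excess = 7711.4 − 7317.0 = 394.4 ≈ 394 nmi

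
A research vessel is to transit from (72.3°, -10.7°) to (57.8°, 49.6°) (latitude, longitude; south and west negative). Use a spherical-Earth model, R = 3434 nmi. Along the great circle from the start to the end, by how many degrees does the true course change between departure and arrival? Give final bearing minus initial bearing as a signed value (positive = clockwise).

+55.9°

Initial bearing θ₁ = atan2(sin Δλ cos φ₂, cos φ₁ sin φ₂ − sin φ₁ cos φ₂ cos Δλ) = 89.29°
Final bearing θ₂ = (initial bearing from the destination back to the start) + 180° = 145.21°
Δθ = θ₂ − θ₁ = +55.9°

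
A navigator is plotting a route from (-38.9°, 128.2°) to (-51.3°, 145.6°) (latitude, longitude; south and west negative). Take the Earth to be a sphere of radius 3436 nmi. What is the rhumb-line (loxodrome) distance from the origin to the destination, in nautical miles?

1044 nmi

Δψ = ln[tan(π/4+φ₂/2)/tan(π/4+φ₁/2)] = -0.3084;  Δφ = -0.2164 rad,  Δλ = +0.3037 rad
q = Δφ/Δψ = 0.7017
d = R·√(Δφ² + q²Δλ²) = 3436·0.30372 = 1044 nmi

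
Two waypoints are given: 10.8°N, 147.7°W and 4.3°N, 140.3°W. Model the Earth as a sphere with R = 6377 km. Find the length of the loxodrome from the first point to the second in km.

1091 km

Δψ = ln[tan(π/4+φ₂/2)/tan(π/4+φ₁/2)] = -0.1145;  Δφ = -0.1134 rad,  Δλ = +0.1292 rad
q = Δφ/Δψ = 0.9908
d = R·√(Δφ² + q²Δλ²) = 6377·0.17101 = 1091 km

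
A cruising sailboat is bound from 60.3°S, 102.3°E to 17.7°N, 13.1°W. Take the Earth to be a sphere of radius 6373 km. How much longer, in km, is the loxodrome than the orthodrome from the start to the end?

629 km

Great circle: cos σ = sin φ₁ sin φ₂ + cos φ₁ cos φ₂ cos Δλ,  σ = 2.0562 rad → d_gc = 13104.1 km
Rhumb line: Δψ = +1.6414, q = Δφ/Δψ = 0.8294, d_rh = R√(Δφ²+q²Δλ²) = 13733.3 km
Excess = 13733.3 − 13104.1 = 629.2 ≈ 629 km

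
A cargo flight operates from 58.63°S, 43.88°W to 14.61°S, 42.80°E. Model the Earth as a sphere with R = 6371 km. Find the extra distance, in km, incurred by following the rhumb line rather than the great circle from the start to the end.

368 km

Great circle: cos σ = sin φ₁ sin φ₂ + cos φ₁ cos φ₂ cos Δλ,  σ = 1.3238 rad → d_gc = 8433.6 km
Rhumb line: Δψ = +1.0123, q = Δφ/Δψ = 0.7590, d_rh = R√(Δφ²+q²Δλ²) = 8801.8 km
Excess = 8801.8 − 8433.6 = 368.2 ≈ 368 km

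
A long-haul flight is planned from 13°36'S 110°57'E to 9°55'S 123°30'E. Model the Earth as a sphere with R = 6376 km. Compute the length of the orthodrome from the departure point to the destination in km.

Haversine: a = sin²(Δφ/2)+cos φ₁ cos φ₂ sin²(Δλ/2) = 0.01247;  σ = 2·atan2(√a,√(1−a))
σ = 12.824° → d = Rσ = 6376·0.22381 = 1427 km

1427 km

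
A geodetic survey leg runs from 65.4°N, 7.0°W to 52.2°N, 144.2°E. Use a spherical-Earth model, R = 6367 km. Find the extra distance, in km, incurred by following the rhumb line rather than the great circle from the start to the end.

1997 km

Great circle: cos σ = sin φ₁ sin φ₂ + cos φ₁ cos φ₂ cos Δλ,  σ = 1.0531 rad → d_gc = 6705.3 km
Rhumb line: Δψ = -0.4513, q = Δφ/Δψ = 0.5105, d_rh = R√(Δφ²+q²Δλ²) = 8702.7 km
Excess = 8702.7 − 6705.3 = 1997.4 ≈ 1997 km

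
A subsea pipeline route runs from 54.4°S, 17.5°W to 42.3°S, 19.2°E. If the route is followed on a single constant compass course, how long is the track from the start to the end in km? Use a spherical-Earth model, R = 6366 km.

3009 km

Rhumb course C = atan2(Δλ, Δψ) with Δψ = ln[tan(π/4+φ₂/2)/tan(π/4+φ₁/2)] = +0.3199, Δλ = +0.6405 → C = 63.46°
d = R·|Δφ| / |cos C| = 6366·0.21118 / 0.44678 = 3009 km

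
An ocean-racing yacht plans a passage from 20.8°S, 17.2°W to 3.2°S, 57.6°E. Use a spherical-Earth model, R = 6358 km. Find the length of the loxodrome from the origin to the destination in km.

Δψ = ln[tan(π/4+φ₂/2)/tan(π/4+φ₁/2)] = +0.3154;  Δφ = +0.3072 rad,  Δλ = +1.3055 rad
q = Δφ/Δψ = 0.9739
d = R·√(Δφ² + q²Δλ²) = 6358·1.30807 = 8317 km

8317 km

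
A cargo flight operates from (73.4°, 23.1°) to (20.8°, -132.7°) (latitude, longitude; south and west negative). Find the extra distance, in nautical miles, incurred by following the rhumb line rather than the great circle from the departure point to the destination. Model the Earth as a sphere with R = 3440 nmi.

Great circle: cos σ = sin φ₁ sin φ₂ + cos φ₁ cos φ₂ cos Δλ,  σ = 1.4739 rad → d_gc = 5070.34 nmi
Rhumb line: Δψ = -1.5537, q = Δφ/Δψ = 0.5909, d_rh = R√(Δφ²+q²Δλ²) = 6365.83 nmi
Excess = 6365.83 − 5070.34 = 1295.49 ≈ 1295 nmi

1295 nmi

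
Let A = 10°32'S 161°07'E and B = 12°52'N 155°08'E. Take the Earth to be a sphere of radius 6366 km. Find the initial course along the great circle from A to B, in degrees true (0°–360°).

N = sin Δλ·cos φ₂ = -0.1016;  D = cos φ₁ sin φ₂ − sin φ₁ cos φ₂ cos Δλ = +0.3962
initial course = atan2(N, D) = 345.61°

345.6°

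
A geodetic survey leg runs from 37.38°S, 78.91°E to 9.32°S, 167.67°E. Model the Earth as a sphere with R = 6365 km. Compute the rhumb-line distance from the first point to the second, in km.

Δψ = ln[tan(π/4+φ₂/2)/tan(π/4+φ₁/2)] = +0.5409;  Δφ = +0.4897 rad,  Δλ = +1.5492 rad
q = Δφ/Δψ = 0.9054
d = R·√(Δφ² + q²Δλ²) = 6365·1.48560 = 9456 km

9456 km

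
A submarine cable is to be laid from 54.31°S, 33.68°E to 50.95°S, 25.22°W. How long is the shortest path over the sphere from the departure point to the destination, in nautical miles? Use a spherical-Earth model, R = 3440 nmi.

Haversine: a = sin²(Δφ/2)+cos φ₁ cos φ₂ sin²(Δλ/2) = 0.08971;  σ = 2·atan2(√a,√(1−a))
σ = 34.856° → d = Rσ = 3440·0.60836 = 2093 nmi

2093 nmi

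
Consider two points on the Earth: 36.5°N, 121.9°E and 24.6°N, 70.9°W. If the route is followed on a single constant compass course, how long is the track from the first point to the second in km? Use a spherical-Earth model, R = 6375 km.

16027 km

Rhumb course C = atan2(Δλ, Δψ) with Δψ = ln[tan(π/4+φ₂/2)/tan(π/4+φ₁/2)] = -0.2419, Δλ = +2.9182 → C = 94.74°
d = R·|Δφ| / |cos C| = 6375·0.20769 / 0.08261 = 16027 km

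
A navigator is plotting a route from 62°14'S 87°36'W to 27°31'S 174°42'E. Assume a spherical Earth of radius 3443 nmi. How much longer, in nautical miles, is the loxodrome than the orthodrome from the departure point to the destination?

Great circle: cos σ = sin φ₁ sin φ₂ + cos φ₁ cos φ₂ cos Δλ,  σ = 1.2095 rad → d_gc = 4164.5 nmi
Rhumb line: Δψ = +0.8978, q = Δφ/Δψ = 0.6749, d_rh = R√(Δφ²+q²Δλ²) = 4477.8 nmi
Excess = 4477.8 − 4164.5 = 313.3 ≈ 313 nmi

313 nmi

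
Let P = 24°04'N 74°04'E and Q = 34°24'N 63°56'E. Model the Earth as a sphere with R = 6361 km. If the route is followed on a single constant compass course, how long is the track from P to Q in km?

Rhumb course C = atan2(Δλ, Δψ) with Δψ = ln[tan(π/4+φ₂/2)/tan(π/4+φ₁/2)] = +0.2071, Δλ = -0.1769 → C = 319.51°
d = R·|Δφ| / |cos C| = 6361·0.18035 / 0.76049 = 1509 km

1509 km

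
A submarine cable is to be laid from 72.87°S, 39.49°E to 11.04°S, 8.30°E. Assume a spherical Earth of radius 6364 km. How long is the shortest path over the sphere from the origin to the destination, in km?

7166 km

Haversine: a = sin²(Δφ/2)+cos φ₁ cos φ₂ sin²(Δλ/2) = 0.28485;  σ = 2·atan2(√a,√(1−a))
σ = 64.513° → d = Rσ = 6364·1.12597 = 7166 km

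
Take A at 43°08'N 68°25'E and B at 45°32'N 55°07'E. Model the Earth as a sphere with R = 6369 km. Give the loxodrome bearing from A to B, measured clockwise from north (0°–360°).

Meridional parts: M(φ₁)=+0.8360, M(φ₂)=+0.8946 → ΔM = +0.0586;  Δλ = -0.2321 rad
tan C = Δλ / ΔM = -3.9630 → C = 284.16°

284.2°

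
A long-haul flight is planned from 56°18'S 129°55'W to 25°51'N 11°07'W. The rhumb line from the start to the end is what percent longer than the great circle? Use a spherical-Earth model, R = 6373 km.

Great circle: σ = 2.2184 rad → d_gc = Rσ = 14138.0 km
Rhumb: Δφ = +1.4338, Δλ = +2.0735, Δψ = +1.6618, q = Δφ/Δψ = 0.8628 → d_rh = R√(Δφ²+q²Δλ²) = 14611.1 km
Excess = (14611.1 − 14138.0) / 14138.0 = 473.1 / 14138.0 = 3.346% ≈ 3.3%

3.3%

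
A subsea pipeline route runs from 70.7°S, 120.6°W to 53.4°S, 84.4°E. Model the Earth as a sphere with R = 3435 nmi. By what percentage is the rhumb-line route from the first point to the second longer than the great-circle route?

Great circle: σ = 0.9532 rad → d_gc = Rσ = 3274.1 nmi
Rhumb: Δφ = +0.3019, Δλ = -2.7053, Δψ = +0.6653, q = Δφ/Δψ = 0.4539 → d_rh = R√(Δφ²+q²Δλ²) = 4343.3 nmi
Excess = (4343.3 − 3274.1) / 3274.1 = 1069.2 / 3274.1 = 32.66% ≈ 32.7%

32.7%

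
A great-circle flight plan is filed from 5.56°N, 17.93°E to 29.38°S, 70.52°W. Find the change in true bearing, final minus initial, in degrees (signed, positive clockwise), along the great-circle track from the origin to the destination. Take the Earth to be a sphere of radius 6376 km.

+23.8°

Initial bearing θ₁ = atan2(sin Δλ cos φ₂, cos φ₁ sin φ₂ − sin φ₁ cos φ₂ cos Δλ) = 240.61°
Final bearing θ₂ = (initial bearing from the destination back to the start) + 180° = 264.40°
Δθ = θ₂ − θ₁ = +23.8°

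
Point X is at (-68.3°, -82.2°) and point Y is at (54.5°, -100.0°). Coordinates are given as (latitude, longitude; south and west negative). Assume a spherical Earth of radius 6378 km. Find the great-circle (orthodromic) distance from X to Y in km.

13748 km

Haversine: a = sin²(Δφ/2)+cos φ₁ cos φ₂ sin²(Δλ/2) = 0.77599;  σ = 2·atan2(√a,√(1−a))
σ = 123.503° → d = Rσ = 6378·2.15554 = 13748 km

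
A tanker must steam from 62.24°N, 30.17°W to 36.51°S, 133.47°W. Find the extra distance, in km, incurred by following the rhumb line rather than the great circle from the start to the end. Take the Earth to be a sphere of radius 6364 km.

Great circle: cos σ = sin φ₁ sin φ₂ + cos φ₁ cos φ₂ cos Δλ,  σ = 2.2302 rad → d_gc = 14192.7 km
Rhumb line: Δψ = -2.0833, q = Δφ/Δψ = 0.8273, d_rh = R√(Δφ²+q²Δλ²) = 14505.6 km
Excess = 14505.6 − 14192.7 = 312.9 ≈ 313 km

313 km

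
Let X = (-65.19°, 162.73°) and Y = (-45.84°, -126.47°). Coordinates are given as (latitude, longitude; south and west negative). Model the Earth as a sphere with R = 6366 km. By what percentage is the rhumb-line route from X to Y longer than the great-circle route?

4.7%

Great circle: σ = 0.7268 rad → d_gc = Rσ = 4626.6 km
Rhumb: Δφ = +0.3377, Δλ = +1.2357, Δψ = +0.6121, q = Δφ/Δψ = 0.5518 → d_rh = R√(Δφ²+q²Δλ²) = 4843.7 km
Excess = (4843.7 − 4626.6) / 4626.6 = 217.1 / 4626.6 = 4.69% ≈ 4.7%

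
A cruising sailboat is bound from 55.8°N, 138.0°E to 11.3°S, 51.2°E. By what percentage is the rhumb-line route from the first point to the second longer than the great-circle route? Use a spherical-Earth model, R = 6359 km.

2.3%

Great circle: σ = 1.7025 rad → d_gc = Rσ = 10826.0 km
Rhumb: Δφ = -1.1711, Δλ = -1.5149, Δψ = -1.3773, q = Δφ/Δψ = 0.8503 → d_rh = R√(Δφ²+q²Δλ²) = 11070.4 km
Excess = (11070.4 − 10826.0) / 10826.0 = 244.4 / 10826.0 = 2.26% ≈ 2.3%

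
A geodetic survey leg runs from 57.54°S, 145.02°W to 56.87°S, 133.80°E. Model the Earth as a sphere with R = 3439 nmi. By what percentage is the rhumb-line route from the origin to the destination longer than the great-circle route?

Great circle: σ = 0.7204 rad → d_gc = Rσ = 2477.3 nmi
Rhumb: Δφ = +0.0117, Δλ = -1.4169, Δψ = +0.0216, q = Δφ/Δψ = 0.5416 → d_rh = R√(Δφ²+q²Δλ²) = 2639.4 nmi
Excess = (2639.4 − 2477.3) / 2477.3 = 162.1 / 2477.3 = 6.54% ≈ 6.5%

6.5%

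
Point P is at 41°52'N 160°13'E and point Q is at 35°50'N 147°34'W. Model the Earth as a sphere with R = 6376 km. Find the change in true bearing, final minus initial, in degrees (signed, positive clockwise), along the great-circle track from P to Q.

Initial bearing θ₁ = atan2(sin Δλ cos φ₂, cos φ₁ sin φ₂ − sin φ₁ cos φ₂ cos Δλ) = 80.74°
Final bearing θ₂ = (initial bearing from the destination back to the start) + 180° = 114.96°
Δθ = θ₂ − θ₁ = +34.2°

+34.2°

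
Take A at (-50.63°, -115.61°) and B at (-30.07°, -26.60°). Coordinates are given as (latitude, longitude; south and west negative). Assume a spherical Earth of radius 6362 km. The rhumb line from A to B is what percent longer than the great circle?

5.1%

Great circle: σ = 1.1627 rad → d_gc = Rσ = 7397.3 km
Rhumb: Δφ = +0.3588, Δλ = +1.5535, Δψ = +0.4772, q = Δφ/Δψ = 0.7520 → d_rh = R√(Δφ²+q²Δλ²) = 7775.0 km
Excess = (7775.0 − 7397.3) / 7397.3 = 377.7 / 7397.3 = 5.11% ≈ 5.1%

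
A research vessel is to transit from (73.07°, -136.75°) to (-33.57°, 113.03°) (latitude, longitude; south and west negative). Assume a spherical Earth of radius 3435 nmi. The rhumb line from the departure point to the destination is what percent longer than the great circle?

Great circle: σ = 2.2305 rad → d_gc = Rσ = 7661.6 nmi
Rhumb: Δφ = -1.8612, Δλ = -1.9237, Δψ = -2.5276, q = Δφ/Δψ = 0.7364 → d_rh = R√(Δφ²+q²Δλ²) = 8034.3 nmi
Excess = (8034.3 − 7661.6) / 7661.6 = 372.7 / 7661.6 = 4.86% ≈ 4.9%

4.9%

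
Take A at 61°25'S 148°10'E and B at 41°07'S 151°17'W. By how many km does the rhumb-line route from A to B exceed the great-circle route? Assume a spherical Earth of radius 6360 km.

138 km

Great circle: cos σ = sin φ₁ sin φ₂ + cos φ₁ cos φ₂ cos Δλ,  σ = 0.7157 rad → d_gc = 4551.563 km
Rhumb line: Δψ = +0.5789, q = Δφ/Δψ = 0.6120, d_rh = R√(Δφ²+q²Δλ²) = 4690.060 km
Excess = 4690.060 − 4551.563 = 138.497 ≈ 138 km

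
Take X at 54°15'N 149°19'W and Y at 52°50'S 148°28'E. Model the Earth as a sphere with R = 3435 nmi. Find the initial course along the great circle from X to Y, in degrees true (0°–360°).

θ = atan2( sin Δλ·cos φ₂ ,  cos φ₁ sin φ₂ − sin φ₁ cos φ₂ cos Δλ )
  = atan2(-0.5345, -0.6941) = 217.60°

217.6°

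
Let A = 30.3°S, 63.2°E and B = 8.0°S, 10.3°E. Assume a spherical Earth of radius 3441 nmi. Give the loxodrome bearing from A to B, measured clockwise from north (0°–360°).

294.2°

Meridional parts: M(φ₁)=-0.5554, M(φ₂)=-0.1401 → ΔM = +0.4153;  Δλ = -0.9233 rad
tan C = Δλ / ΔM = -2.2233 → C = 294.22°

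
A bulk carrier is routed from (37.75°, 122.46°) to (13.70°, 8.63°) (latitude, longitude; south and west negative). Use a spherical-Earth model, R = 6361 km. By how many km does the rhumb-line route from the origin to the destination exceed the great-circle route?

Great circle: cos σ = sin φ₁ sin φ₂ + cos φ₁ cos φ₂ cos Δλ,  σ = 1.7369 rad → d_gc = 11048.6 km
Rhumb line: Δψ = -0.4710, q = Δφ/Δψ = 0.8911, d_rh = R√(Δφ²+q²Δλ²) = 11573.7 km
Excess = 11573.7 − 11048.6 = 525.1 ≈ 525 km

525 km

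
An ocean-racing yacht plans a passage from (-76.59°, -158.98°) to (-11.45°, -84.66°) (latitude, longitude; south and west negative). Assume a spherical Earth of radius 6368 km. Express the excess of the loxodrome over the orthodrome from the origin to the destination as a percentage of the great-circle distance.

4.1%

Great circle: σ = 1.3134 rad → d_gc = Rσ = 8363.9 km
Rhumb: Δφ = +1.1369, Δλ = +1.2971, Δψ = +1.9396, q = Δφ/Δψ = 0.5862 → d_rh = R√(Δφ²+q²Δλ²) = 8709.6 km
Excess = (8709.6 − 8363.9) / 8363.9 = 345.7 / 8363.9 = 4.13% ≈ 4.1%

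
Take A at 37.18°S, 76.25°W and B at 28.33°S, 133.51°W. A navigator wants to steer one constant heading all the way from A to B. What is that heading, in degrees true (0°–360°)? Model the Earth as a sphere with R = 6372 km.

Meridional parts: M(φ₁)=-0.6999, M(φ₂)=-0.5159 → ΔM = +0.1840;  Δλ = -0.9994 rad
tan C = Δλ / ΔM = -5.4314 → C = 280.43°

280.4°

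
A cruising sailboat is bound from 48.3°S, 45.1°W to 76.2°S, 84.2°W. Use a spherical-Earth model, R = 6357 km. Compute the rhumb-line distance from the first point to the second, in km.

Rhumb course C = atan2(Δλ, Δψ) with Δψ = ln[tan(π/4+φ₂/2)/tan(π/4+φ₁/2)] = -1.1465, Δλ = -0.6824 → C = 210.76°
d = R·|Δφ| / |cos C| = 6357·0.48695 / 0.85931 = 3602 km

3602 km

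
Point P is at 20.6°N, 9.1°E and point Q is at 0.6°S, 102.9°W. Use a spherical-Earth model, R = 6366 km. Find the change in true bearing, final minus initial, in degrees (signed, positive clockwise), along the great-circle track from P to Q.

Initial bearing θ₁ = atan2(sin Δλ cos φ₂, cos φ₁ sin φ₂ − sin φ₁ cos φ₂ cos Δλ) = 277.50°
Final bearing θ₂ = (initial bearing from the destination back to the start) + 180° = 248.14°
Δθ = θ₂ − θ₁ = -29.4°

-29.4°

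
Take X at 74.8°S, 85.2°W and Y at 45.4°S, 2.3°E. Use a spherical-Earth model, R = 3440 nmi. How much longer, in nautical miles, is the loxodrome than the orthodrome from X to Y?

Great circle: cos σ = sin φ₁ sin φ₂ + cos φ₁ cos φ₂ cos Δλ,  σ = 0.8022 rad → d_gc = 2759.5 nmi
Rhumb line: Δψ = +1.1229, q = Δφ/Δψ = 0.4570, d_rh = R√(Δφ²+q²Δλ²) = 2979.7 nmi
Excess = 2979.7 − 2759.5 = 220.2 ≈ 220 nmi

220 nmi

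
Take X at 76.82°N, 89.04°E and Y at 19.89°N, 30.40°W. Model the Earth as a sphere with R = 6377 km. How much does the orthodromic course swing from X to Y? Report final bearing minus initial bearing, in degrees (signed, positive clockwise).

At departure: θ₁ = atan2(sin Δλ cos φ₂, cos φ₁ sin φ₂ − sin φ₁ cos φ₂ cos Δλ) = 302.79°
At arrival: θ₂ = atan2(sin Δλ cos φ₁, −cos φ₂ sin φ₁ + sin φ₂ cos φ₁ cos Δλ) = 191.76°
Δθ = θ₂ − θ₁ = -111.0°

-111.0°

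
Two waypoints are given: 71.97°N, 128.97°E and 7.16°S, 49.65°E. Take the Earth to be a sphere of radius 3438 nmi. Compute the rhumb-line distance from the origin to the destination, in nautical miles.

5807 nmi

Δψ = ln[tan(π/4+φ₂/2)/tan(π/4+φ₁/2)] = -1.9663;  Δφ = -1.3811 rad,  Δλ = -1.3844 rad
q = Δφ/Δψ = 0.7024
d = R·√(Δφ² + q²Δλ²) = 3438·1.68904 = 5807 nmi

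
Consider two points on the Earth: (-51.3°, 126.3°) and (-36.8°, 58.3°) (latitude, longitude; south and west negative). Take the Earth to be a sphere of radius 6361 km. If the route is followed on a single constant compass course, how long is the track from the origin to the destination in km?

Rhumb course C = atan2(Δλ, Δψ) with Δψ = ln[tan(π/4+φ₂/2)/tan(π/4+φ₁/2)] = +0.3548, Δλ = -1.1868 → C = 286.65°
d = R·|Δφ| / |cos C| = 6361·0.25307 / 0.28646 = 5620 km

5620 km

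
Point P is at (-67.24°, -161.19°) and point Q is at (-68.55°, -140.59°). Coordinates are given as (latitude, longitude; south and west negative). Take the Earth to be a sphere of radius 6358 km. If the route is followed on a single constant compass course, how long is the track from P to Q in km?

872 km

Rhumb course C = atan2(Δλ, Δψ) with Δψ = ln[tan(π/4+φ₂/2)/tan(π/4+φ₁/2)] = -0.0608, Δλ = +0.3595 → C = 99.59°
d = R·|Δφ| / |cos C| = 6358·0.02286 / 0.16667 = 872 km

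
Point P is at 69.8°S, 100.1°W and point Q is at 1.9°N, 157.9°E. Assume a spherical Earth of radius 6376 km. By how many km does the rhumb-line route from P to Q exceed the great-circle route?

682 km

Great circle: cos σ = sin φ₁ sin φ₂ + cos φ₁ cos φ₂ cos Δλ,  σ = 1.6738 rad → d_gc = 10672.4 km
Rhumb line: Δψ = +1.7584, q = Δφ/Δψ = 0.7117, d_rh = R√(Δφ²+q²Δλ²) = 11354.1 km
Excess = 11354.1 − 10672.4 = 681.7 ≈ 682 km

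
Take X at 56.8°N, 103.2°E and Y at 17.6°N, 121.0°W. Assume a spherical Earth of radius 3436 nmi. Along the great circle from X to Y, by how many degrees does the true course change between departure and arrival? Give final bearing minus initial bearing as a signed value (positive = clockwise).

+115.4°

At departure: θ₁ = atan2(sin Δλ cos φ₂, cos φ₁ sin φ₂ − sin φ₁ cos φ₂ cos Δλ) = 42.03°
At arrival: θ₂ = atan2(sin Δλ cos φ₁, −cos φ₂ sin φ₁ + sin φ₂ cos φ₁ cos Δλ) = 157.38°
Δθ = θ₂ − θ₁ = +115.4°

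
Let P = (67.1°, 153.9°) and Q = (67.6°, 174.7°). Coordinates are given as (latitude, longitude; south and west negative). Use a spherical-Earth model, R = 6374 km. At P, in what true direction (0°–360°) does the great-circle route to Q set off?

N = sin Δλ·cos φ₂ = +0.1353;  D = cos φ₁ sin φ₂ − sin φ₁ cos φ₂ cos Δλ = +0.0316
initial course = atan2(N, D) = 76.85°

76.9°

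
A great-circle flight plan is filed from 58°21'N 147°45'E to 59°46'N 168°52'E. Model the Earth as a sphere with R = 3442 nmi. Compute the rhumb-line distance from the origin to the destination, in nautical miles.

658 nmi

Δψ = ln[tan(π/4+φ₂/2)/tan(π/4+φ₁/2)] = +0.0481;  Δφ = +0.0247 rad,  Δλ = +0.3686 rad
q = Δφ/Δψ = 0.5141
d = R·√(Δφ² + q²Δλ²) = 3442·0.19107 = 658 nmi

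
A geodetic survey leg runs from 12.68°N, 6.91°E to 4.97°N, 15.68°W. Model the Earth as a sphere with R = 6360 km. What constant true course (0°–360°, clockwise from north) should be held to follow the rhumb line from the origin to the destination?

Δψ = ln[tan(π/4+φ₂/2)/tan(π/4+φ₁/2)] = -0.1363
Δλ = -0.3943 rad (taken the short way round)
course = atan2(Δλ, Δψ) = 250.93°

250.9°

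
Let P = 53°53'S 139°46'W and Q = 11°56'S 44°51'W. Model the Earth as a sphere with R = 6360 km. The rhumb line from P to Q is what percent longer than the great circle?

4.6%

Great circle: σ = 1.4529 rad → d_gc = Rσ = 9240.5 km
Rhumb: Δφ = +0.7322, Δλ = +1.6566, Δψ = +0.9109, q = Δφ/Δψ = 0.8038 → d_rh = R√(Δφ²+q²Δλ²) = 9664.3 km
Excess = (9664.3 − 9240.5) / 9240.5 = 423.8 / 9240.5 = 4.59% ≈ 4.6%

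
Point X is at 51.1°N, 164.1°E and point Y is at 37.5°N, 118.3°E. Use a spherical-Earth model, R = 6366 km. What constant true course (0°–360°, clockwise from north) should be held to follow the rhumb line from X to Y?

Meridional parts: M(φ₁)=+1.0409, M(φ₂)=+0.7070 → ΔM = -0.3339;  Δλ = -0.7994 rad
tan C = Δλ / ΔM = +2.3937 → C = 247.33°

247.3°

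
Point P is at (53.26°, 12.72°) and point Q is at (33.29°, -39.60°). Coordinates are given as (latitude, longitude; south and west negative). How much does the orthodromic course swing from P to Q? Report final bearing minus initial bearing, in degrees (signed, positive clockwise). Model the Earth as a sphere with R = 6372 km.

-37.8°

Initial bearing θ₁ = atan2(sin Δλ cos φ₂, cos φ₁ sin φ₂ − sin φ₁ cos φ₂ cos Δλ) = 263.01°
Final bearing θ₂ = (initial bearing from the destination back to the start) + 180° = 225.26°
Δθ = θ₂ − θ₁ = -37.8°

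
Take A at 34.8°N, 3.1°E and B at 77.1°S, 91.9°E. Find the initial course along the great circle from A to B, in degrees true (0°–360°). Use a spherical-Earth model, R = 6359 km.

N = sin Δλ·cos φ₂ = +0.2232;  D = cos φ₁ sin φ₂ − sin φ₁ cos φ₂ cos Δλ = -0.8031
initial course = atan2(N, D) = 164.47°

164.5°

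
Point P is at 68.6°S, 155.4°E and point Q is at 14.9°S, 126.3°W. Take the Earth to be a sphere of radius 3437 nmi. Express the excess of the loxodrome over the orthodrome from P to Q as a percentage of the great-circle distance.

4.3%

Great circle: σ = 1.2546 rad → d_gc = Rσ = 4312.2 nmi
Rhumb: Δφ = +0.9372, Δλ = +1.3666, Δψ = +1.4032, q = Δφ/Δψ = 0.6679 → d_rh = R√(Δφ²+q²Δλ²) = 4496.5 nmi
Excess = (4496.5 − 4312.2) / 4312.2 = 184.3 / 4312.2 = 4.27% ≈ 4.3%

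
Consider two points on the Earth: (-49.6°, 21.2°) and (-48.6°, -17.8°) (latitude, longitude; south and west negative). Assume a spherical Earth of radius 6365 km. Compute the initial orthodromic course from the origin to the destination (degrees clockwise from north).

N = sin Δλ·cos φ₂ = -0.4162;  D = cos φ₁ sin φ₂ − sin φ₁ cos φ₂ cos Δλ = -0.0948
initial course = atan2(N, D) = 257.17°

257.2°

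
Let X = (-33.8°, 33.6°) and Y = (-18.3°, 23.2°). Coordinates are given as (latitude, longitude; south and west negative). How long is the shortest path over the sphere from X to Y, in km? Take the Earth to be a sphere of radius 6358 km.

cos σ = sin φ₁ sin φ₂ + cos φ₁ cos φ₂ cos Δλ
      = sin(-33.80°)sin(-18.30°) + cos(-33.80°)cos(-18.30°)cos(-10.40°) = 0.9507
σ = 18.072° → d = Rσ = 6358·0.31541 = 2005 km

2005 km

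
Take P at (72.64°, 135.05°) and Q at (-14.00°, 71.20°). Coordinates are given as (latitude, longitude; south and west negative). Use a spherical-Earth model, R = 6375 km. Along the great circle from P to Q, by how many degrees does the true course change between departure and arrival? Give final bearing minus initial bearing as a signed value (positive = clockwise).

-45.5°

Initial bearing θ₁ = atan2(sin Δλ cos φ₂, cos φ₁ sin φ₂ − sin φ₁ cos φ₂ cos Δλ) = 241.12°
Final bearing θ₂ = (initial bearing from the destination back to the start) + 180° = 195.62°
Δθ = θ₂ − θ₁ = -45.5°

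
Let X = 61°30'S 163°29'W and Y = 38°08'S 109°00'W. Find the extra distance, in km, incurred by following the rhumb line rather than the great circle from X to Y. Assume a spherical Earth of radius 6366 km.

Great circle: cos σ = sin φ₁ sin φ₂ + cos φ₁ cos φ₂ cos Δλ,  σ = 0.7064 rad → d_gc = 4496.9 km
Rhumb line: Δψ = +0.6496, q = Δφ/Δψ = 0.6278, d_rh = R√(Δφ²+q²Δλ²) = 4602.6 km
Excess = 4602.6 − 4496.9 = 105.7 ≈ 106 km

106 km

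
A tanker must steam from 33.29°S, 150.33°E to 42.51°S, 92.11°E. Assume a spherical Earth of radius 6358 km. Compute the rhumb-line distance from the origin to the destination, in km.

5188 km

Rhumb course C = atan2(Δλ, Δψ) with Δψ = ln[tan(π/4+φ₂/2)/tan(π/4+φ₁/2)] = -0.2044, Δλ = -1.0161 → C = 258.63°
d = R·|Δφ| / |cos C| = 6358·0.16092 / 0.19722 = 5188 km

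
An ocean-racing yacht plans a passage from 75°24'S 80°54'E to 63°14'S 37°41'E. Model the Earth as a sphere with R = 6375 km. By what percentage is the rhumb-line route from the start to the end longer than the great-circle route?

Great circle: σ = 0.3278 rad → d_gc = Rσ = 2089.8 km
Rhumb: Δφ = +0.2123, Δλ = -0.7543, Δψ = +0.6191, q = Δφ/Δψ = 0.3430 → d_rh = R√(Δφ²+q²Δλ²) = 2133.7 km
Excess = (2133.7 − 2089.8) / 2089.8 = 43.9 / 2089.8 = 2.10% ≈ 2.1%

2.1%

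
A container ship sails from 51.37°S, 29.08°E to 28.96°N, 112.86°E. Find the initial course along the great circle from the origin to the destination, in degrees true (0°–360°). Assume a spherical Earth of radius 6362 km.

θ = atan2( sin Δλ·cos φ₂ ,  cos φ₁ sin φ₂ − sin φ₁ cos φ₂ cos Δλ )
  = atan2(+0.8698, +0.3763) = 66.60°

66.6°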